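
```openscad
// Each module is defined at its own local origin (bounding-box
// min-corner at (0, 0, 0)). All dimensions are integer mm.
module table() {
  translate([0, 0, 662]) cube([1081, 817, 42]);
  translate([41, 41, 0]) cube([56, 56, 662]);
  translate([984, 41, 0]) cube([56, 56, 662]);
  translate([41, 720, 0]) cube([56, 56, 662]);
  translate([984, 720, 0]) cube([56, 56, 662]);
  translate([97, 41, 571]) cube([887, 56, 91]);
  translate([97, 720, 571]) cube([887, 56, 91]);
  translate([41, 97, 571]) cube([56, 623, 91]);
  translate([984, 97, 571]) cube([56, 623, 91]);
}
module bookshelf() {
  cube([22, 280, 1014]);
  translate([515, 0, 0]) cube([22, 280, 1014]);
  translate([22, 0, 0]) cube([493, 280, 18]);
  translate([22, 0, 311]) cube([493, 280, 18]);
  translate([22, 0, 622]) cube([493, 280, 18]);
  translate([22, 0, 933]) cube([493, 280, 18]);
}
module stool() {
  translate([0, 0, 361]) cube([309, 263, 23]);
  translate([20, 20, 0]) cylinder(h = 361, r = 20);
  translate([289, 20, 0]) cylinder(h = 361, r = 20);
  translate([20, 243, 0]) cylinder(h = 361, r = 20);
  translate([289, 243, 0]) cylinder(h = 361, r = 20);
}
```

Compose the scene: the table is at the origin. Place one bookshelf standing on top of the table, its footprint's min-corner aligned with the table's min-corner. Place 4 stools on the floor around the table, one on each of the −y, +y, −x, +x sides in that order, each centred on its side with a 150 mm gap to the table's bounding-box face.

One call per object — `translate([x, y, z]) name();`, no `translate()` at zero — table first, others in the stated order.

table();
translate([0, 0, 704]) bookshelf();
translate([386, -413, 0]) stool();
translate([386, 967, 0]) stool();
translate([-459, 277, 0]) stool();
translate([1231, 277, 0]) stool();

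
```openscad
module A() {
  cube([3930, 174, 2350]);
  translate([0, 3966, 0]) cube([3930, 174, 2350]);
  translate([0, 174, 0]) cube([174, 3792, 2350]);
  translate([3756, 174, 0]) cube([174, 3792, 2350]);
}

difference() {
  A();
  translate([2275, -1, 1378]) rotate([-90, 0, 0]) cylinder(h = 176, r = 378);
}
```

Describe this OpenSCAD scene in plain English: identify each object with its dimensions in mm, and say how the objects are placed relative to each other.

A is the wall frame of a small rectangular building: four walls, each 2350 mm tall and 174 mm thick, enclosing a footprint 3930 mm (x) by 4140 mm (y) outside-to-outside, with no floor or roof. The front and back walls (the −y and +y sides) span the full width; the two side walls fit between them.

The house frame has a circular hole of radius 378 mm through its front wall, centred at (x = 2275, z = 1378).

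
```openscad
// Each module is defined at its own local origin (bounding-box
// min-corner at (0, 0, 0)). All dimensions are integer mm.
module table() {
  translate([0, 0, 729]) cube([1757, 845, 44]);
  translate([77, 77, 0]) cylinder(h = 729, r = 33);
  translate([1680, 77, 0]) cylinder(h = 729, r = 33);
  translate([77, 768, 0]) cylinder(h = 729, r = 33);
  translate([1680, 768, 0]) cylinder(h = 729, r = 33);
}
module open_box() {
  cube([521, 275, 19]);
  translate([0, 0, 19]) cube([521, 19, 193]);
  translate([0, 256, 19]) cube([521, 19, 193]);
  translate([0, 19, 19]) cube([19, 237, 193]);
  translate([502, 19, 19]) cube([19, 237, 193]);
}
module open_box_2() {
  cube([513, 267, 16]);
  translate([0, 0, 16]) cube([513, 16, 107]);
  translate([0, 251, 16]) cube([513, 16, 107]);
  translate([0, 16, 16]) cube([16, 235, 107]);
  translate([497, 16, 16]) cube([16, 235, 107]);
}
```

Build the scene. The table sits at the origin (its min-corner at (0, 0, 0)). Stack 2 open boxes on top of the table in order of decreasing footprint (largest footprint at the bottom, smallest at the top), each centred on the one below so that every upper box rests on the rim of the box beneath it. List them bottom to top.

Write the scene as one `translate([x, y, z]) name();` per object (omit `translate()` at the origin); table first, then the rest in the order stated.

table();
translate([618, 285, 773]) open_box();
translate([622, 289, 985]) open_box_2();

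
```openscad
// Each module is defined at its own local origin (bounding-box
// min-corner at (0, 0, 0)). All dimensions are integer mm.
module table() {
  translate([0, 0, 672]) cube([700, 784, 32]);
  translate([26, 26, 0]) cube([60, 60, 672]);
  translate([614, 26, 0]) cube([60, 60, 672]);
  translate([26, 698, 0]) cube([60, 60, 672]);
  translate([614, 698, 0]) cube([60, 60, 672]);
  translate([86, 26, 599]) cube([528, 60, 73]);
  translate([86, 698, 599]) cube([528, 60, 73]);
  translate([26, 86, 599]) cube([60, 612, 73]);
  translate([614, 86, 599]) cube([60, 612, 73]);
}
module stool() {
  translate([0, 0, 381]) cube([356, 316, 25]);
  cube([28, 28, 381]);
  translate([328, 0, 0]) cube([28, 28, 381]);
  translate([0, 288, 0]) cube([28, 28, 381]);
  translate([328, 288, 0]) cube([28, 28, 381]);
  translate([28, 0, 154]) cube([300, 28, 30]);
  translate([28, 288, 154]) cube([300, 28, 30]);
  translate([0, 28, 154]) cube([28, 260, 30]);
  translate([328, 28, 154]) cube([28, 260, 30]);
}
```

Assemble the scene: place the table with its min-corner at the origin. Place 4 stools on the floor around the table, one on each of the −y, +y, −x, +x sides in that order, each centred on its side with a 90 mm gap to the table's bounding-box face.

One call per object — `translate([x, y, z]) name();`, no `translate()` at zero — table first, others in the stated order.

table();
translate([172, -406, 0]) stool();
translate([172, 874, 0]) stool();
translate([-446, 234, 0]) stool();
translate([790, 234, 0]) stool();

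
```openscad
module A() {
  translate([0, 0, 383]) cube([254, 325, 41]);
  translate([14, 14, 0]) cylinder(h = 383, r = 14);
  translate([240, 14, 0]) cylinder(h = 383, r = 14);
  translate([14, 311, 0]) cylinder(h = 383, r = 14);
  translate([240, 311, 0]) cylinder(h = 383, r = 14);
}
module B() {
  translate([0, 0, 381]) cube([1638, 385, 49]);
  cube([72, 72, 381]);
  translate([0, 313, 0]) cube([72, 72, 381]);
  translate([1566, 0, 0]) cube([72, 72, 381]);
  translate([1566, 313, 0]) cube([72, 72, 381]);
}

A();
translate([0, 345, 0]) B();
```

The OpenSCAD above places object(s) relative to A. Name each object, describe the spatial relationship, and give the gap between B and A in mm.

The bench's nearest face is 20 mm from the stool's +y face.

A is a stool. B is a bench. The bench is on the floor beside the stool on its +y side. The gap between the bench and the stool is 20 mm.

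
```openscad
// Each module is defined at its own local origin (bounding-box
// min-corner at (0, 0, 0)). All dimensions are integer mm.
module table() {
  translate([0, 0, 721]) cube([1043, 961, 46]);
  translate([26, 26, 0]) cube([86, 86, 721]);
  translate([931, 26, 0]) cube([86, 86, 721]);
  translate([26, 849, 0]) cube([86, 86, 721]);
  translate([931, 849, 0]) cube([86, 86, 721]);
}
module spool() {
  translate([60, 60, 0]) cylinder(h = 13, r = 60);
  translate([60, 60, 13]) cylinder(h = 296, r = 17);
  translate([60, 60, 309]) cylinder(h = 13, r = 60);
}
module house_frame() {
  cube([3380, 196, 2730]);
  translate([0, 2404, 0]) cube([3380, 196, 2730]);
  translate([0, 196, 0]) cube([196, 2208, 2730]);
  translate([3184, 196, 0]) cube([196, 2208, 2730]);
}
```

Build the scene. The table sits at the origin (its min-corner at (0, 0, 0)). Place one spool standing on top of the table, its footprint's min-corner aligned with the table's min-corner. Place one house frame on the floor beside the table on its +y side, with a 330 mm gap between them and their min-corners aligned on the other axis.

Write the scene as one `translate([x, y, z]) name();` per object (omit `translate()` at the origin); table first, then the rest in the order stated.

table();
translate([0, 0, 767]) spool();
translate([0, 1291, 0]) house_frame();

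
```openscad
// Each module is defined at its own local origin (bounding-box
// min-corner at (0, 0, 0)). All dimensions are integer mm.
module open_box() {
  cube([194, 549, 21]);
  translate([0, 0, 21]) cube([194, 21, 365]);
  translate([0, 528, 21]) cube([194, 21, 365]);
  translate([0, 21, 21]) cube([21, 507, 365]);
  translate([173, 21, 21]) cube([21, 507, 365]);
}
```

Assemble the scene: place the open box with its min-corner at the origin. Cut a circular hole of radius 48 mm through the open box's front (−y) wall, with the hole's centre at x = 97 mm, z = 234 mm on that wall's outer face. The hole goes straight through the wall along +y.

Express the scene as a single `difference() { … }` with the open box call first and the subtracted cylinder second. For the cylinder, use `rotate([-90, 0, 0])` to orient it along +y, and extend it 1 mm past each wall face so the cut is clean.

difference() {
  open_box();
  translate([97, -1, 234]) rotate([-90, 0, 0]) cylinder(h = 23, r = 48);
}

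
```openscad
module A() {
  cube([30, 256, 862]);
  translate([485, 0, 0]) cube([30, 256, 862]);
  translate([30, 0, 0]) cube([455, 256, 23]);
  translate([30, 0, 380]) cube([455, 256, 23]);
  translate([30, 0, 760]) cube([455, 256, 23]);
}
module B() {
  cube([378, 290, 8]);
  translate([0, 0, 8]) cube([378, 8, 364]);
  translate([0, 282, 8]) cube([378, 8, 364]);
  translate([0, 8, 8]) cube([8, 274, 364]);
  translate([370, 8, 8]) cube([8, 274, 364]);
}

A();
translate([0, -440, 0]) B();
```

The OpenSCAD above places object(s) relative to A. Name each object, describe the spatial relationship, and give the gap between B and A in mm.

The open box's nearest face is 150 mm from the bookshelf's −y face.

A is a bookshelf. B is an open box. The open box is on the floor beside the bookshelf on its −y side. The gap between the open box and the bookshelf is 150 mm.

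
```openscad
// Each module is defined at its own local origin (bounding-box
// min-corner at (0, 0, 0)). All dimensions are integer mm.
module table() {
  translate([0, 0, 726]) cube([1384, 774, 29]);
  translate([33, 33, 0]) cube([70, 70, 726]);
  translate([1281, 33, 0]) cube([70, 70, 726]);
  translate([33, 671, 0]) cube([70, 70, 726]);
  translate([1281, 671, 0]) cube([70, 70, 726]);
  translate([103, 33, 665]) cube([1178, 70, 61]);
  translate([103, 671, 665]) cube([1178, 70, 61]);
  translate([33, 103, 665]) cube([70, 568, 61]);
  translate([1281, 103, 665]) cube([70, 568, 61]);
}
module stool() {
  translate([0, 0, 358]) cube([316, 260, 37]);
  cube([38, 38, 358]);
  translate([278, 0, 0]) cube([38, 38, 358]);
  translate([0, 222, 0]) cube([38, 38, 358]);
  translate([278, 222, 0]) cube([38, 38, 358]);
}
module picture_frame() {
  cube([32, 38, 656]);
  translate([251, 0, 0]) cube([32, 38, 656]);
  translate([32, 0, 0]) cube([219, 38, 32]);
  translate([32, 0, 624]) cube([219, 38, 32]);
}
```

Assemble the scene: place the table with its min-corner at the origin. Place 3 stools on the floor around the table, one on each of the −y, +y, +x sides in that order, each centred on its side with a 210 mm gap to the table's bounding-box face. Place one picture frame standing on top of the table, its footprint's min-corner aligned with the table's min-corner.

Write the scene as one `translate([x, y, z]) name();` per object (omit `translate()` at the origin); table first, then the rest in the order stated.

table();
translate([534, -470, 0]) stool();
translate([534, 984, 0]) stool();
translate([1594, 257, 0]) stool();
translate([0, 0, 755]) picture_frame();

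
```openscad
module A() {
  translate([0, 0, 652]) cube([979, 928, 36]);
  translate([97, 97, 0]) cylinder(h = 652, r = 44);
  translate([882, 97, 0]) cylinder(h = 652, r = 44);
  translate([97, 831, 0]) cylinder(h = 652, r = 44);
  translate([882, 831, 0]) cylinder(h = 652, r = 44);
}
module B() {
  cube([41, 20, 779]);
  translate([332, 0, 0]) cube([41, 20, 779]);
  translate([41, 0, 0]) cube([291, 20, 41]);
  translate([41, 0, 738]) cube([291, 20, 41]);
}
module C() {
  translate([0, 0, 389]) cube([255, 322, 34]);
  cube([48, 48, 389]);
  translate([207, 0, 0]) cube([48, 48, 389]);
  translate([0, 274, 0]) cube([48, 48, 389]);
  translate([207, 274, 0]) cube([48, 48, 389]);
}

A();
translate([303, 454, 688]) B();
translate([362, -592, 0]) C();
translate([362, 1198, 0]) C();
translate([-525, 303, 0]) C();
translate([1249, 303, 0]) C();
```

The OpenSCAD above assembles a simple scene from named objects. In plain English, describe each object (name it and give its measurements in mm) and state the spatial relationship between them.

A is a table: top 979 mm (x) × 928 mm (y), 36 mm thick, upper face at z = 688 mm, on four round legs of 88 mm diameter, each leg's bounding box inset 53 mm from the nearest pair of top edges, running from z = 0 to the bottom of the top.

B is a rectangular picture frame lying in the x–z plane (depth along y). The opening is 291 mm wide (x) by 697 mm tall (z), surrounded by a border 41 mm wide on all four sides. The frame is 20 mm deep and is made of two full-height vertical stiles with two horizontal rails fitted between them.

C is a four-legged stool. The seat is 255×322 mm, 34 mm thick, top at z = 423 mm. It stands on four square legs, each 48×48 mm in cross-section, from z = 0 to the seat underside, each flush with a corner of the seat.

The picture frame is on top of the table, centred. Four stools sit around the table at the −y, +y, −x, +x sides.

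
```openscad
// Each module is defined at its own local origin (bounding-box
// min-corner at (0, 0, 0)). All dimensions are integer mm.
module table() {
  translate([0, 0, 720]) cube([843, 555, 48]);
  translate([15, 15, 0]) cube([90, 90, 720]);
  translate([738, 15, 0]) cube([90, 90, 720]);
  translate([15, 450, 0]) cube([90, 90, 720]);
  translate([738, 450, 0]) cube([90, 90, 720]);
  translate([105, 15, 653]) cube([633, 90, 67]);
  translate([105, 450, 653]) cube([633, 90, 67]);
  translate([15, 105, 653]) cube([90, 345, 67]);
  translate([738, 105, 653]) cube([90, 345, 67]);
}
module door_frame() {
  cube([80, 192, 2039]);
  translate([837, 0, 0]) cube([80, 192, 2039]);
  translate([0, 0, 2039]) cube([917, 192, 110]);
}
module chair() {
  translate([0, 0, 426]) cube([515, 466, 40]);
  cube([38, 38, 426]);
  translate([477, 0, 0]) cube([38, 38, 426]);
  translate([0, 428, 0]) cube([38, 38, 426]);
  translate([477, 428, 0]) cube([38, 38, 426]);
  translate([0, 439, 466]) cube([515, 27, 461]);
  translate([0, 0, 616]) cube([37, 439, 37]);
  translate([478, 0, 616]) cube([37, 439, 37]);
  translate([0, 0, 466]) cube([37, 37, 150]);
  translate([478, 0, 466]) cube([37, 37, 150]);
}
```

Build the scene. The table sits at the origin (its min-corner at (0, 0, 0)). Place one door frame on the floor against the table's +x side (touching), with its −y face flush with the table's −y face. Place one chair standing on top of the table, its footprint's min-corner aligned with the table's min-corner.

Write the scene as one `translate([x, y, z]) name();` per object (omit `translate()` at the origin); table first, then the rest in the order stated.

table();
translate([843, 0, 0]) door_frame();
translate([0, 0, 768]) chair();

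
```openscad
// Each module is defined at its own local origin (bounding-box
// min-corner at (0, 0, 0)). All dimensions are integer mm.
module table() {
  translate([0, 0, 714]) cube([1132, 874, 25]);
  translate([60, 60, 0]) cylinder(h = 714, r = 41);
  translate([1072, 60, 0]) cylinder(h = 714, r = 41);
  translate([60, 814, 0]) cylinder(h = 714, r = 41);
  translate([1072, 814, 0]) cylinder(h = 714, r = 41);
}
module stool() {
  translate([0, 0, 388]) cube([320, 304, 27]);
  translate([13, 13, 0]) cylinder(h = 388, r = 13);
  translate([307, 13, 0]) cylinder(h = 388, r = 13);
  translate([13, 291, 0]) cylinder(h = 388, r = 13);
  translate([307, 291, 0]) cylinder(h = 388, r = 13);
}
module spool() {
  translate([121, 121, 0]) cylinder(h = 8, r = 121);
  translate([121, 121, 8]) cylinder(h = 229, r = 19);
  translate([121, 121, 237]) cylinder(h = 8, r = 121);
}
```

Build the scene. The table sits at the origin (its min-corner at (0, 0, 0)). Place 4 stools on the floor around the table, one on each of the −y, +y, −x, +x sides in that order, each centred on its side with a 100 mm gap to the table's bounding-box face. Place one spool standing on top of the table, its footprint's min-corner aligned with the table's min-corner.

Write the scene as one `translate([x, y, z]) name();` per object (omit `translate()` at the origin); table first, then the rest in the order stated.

table();
translate([406, -404, 0]) stool();
translate([406, 974, 0]) stool();
translate([-420, 285, 0]) stool();
translate([1232, 285, 0]) stool();
translate([0, 0, 739]) spool();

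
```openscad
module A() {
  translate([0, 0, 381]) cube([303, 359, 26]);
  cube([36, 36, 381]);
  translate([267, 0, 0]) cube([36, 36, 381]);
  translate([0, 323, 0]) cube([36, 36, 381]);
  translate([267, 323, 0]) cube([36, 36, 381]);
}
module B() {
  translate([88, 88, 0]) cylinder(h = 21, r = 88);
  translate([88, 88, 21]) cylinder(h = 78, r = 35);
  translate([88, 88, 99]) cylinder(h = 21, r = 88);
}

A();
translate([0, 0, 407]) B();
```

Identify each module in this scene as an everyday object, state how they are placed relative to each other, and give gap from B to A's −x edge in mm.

The spool's min-x is at 0; the stool's min-x is 0; gap = 0 mm.

A is a stool. B is a spool. The spool is on top of the stool. The gap from the spool to the stool's −x edge is 0 mm.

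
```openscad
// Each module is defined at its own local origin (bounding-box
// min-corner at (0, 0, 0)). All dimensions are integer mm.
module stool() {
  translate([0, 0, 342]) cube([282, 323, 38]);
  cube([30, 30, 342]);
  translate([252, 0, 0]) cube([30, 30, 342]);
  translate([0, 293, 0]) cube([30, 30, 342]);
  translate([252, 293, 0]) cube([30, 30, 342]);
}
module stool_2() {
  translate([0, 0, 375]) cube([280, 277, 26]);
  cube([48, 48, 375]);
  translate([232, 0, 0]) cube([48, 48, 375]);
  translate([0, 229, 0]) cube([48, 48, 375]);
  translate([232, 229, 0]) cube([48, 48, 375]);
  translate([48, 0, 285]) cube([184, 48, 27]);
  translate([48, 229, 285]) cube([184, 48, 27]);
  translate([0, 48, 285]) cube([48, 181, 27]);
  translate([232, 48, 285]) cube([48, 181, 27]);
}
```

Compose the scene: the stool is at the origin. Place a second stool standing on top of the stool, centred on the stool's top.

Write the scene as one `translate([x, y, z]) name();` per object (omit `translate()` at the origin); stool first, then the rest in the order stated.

stool();
translate([1, 23, 380]) stool_2();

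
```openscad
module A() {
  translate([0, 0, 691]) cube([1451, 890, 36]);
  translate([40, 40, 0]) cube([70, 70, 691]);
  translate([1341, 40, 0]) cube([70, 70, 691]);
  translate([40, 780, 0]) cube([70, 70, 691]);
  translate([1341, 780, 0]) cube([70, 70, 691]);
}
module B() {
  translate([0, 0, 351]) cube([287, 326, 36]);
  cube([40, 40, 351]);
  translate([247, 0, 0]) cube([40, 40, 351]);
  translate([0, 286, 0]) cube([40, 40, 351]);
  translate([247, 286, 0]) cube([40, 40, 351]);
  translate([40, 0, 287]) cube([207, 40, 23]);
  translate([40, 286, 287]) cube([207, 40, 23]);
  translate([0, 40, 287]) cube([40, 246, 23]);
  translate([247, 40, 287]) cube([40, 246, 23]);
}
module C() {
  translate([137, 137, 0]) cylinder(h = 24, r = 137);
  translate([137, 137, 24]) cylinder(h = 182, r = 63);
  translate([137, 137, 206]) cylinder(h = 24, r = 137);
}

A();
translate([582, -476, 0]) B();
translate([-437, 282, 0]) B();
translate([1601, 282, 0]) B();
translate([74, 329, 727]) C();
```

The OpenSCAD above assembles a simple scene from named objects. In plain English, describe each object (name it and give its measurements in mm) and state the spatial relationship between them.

A is a table: top 1451 mm (x) × 890 mm (y), 36 mm thick, upper face at z = 727 mm, on four 70×70 mm square legs, each inset 40 mm from the nearest pair of top edges, running from z = 0 to the bottom of the top.

B is a four-legged stool. The seat is a 287×326×36 mm slab whose top surface is at z = 387 mm; four square legs, each 40×40 mm in cross-section, run from the floor (z = 0) to the underside of the seat, each flush with a corner of the seat. Four stretchers, 40 mm wide and 23 mm tall, connect adjacent legs with their undersides at z = 287 mm, each running between the inner faces of the legs it joins and aligned with the legs' outer faces on the other axis.

C is a spool: two coaxial disc flanges of radius 137 mm and thickness 24 mm, joined by a core cylinder of radius 63 mm and height 182 mm. The lower flange rests on z = 0 and the three cylinders share a vertical axis.

Three stools sit around the table at the −y, −x, +x sides. The spool is on top of the table.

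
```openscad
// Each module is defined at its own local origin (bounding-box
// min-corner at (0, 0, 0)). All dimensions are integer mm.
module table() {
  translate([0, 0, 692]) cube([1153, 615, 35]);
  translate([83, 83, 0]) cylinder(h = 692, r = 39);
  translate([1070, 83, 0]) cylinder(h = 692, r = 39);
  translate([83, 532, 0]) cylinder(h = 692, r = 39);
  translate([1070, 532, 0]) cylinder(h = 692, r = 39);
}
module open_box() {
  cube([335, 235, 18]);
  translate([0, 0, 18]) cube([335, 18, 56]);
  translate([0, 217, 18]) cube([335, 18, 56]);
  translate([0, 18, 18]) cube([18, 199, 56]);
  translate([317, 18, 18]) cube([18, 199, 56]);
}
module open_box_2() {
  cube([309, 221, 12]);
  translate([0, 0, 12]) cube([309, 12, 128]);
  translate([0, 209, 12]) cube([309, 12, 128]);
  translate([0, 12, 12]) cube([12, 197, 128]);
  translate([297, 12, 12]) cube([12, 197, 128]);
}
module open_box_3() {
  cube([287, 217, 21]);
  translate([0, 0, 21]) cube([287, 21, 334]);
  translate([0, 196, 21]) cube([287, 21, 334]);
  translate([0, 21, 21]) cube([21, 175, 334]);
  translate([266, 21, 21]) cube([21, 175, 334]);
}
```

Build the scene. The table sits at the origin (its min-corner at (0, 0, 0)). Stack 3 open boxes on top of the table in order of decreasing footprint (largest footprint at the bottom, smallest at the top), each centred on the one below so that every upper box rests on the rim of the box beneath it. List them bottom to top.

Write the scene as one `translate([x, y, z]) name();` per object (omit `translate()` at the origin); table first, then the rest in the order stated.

table();
translate([409, 190, 727]) open_box();
translate([422, 197, 801]) open_box_2();
translate([433, 199, 941]) open_box_3();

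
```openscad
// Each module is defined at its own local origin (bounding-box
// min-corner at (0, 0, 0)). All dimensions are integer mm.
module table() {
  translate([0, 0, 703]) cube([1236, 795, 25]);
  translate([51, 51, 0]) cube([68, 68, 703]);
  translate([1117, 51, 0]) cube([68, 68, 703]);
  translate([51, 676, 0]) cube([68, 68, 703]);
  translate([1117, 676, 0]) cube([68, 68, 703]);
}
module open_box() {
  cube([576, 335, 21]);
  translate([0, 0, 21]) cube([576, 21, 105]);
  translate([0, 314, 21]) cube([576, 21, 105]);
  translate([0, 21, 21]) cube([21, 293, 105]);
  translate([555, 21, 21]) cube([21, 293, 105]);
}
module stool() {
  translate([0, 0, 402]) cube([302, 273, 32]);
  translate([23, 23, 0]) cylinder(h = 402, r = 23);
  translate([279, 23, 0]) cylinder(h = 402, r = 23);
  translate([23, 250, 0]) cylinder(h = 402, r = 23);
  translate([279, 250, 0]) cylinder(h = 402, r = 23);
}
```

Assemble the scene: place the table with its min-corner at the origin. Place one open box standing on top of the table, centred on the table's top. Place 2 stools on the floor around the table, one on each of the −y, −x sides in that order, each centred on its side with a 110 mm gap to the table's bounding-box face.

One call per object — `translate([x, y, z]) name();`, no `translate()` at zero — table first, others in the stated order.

table();
translate([330, 230, 728]) open_box();
translate([467, -383, 0]) stool();
translate([-412, 261, 0]) stool();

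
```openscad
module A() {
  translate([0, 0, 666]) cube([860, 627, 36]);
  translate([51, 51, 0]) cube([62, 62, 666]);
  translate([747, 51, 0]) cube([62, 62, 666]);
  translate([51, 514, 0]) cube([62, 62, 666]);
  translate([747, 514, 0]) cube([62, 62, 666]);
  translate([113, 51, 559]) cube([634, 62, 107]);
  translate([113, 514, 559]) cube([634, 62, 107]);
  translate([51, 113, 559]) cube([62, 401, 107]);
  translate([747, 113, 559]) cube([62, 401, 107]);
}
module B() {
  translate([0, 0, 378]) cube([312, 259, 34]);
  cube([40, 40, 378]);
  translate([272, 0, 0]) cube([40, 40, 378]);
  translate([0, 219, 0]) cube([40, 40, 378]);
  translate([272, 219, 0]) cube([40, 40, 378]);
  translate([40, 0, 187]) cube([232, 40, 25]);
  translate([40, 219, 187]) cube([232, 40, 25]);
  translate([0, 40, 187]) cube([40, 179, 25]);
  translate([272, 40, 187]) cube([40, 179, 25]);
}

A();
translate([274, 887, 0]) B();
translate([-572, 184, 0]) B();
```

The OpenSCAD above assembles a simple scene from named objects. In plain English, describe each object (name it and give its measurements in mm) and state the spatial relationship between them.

A is a table: top 860 mm (x) × 627 mm (y), 36 mm thick, upper face at z = 702 mm, on four 62×62 mm square legs, each inset 51 mm from the nearest pair of top edges, running from z = 0 to the bottom of the top. Four apron rails, 62 mm thick and 107 mm tall, run between adjacent legs with their top edges flush with the underside of the top and their outer faces flush with the legs' outer faces.

B is a four-legged stool. The seat is 312×259 mm, 34 mm thick, top at z = 412 mm. It stands on four square legs, each 40×40 mm in cross-section, from z = 0 to the seat underside, each flush with a corner of the seat. Four stretchers, 40 mm wide and 25 mm tall, connect adjacent legs with their undersides at z = 187 mm, each running between the inner faces of the legs it joins and aligned with the legs' outer faces on the other axis.

Two stools sit around the table at the +y, −x sides.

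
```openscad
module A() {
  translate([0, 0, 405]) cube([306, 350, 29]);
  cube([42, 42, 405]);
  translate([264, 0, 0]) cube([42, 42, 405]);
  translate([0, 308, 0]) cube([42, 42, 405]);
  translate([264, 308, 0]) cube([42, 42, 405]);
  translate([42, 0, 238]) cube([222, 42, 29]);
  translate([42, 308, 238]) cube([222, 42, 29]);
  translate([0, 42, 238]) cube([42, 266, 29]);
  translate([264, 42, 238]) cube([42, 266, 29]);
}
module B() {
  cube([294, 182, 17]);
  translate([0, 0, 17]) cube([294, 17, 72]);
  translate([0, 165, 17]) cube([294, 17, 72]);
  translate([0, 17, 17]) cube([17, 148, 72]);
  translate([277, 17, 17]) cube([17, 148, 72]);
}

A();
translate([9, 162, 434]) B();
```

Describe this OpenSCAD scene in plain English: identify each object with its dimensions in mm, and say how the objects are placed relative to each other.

A is a simple wooden stool: a rectangular seat 306 mm (x) by 350 mm (y), 29 mm thick, top face at z = 434 mm, on four square legs, each 42×42 mm in cross-section. The legs rest on z = 0, each flush with a corner of the seat. Four stretchers, 42 mm wide and 29 mm tall, connect adjacent legs with their undersides at z = 238 mm, each running between the inner faces of the legs it joins and aligned with the legs' outer faces on the other axis.

B is an open-topped rectangular box: outside dimensions 294×182×89 mm, with a uniform wall and base thickness of 17 mm. The base is a full 294×182 slab on the floor; four walls sit on top of the base. The front and back walls (the −y and +y sides) span the full width; the two side walls fit between them.

The open box is on top of the stool.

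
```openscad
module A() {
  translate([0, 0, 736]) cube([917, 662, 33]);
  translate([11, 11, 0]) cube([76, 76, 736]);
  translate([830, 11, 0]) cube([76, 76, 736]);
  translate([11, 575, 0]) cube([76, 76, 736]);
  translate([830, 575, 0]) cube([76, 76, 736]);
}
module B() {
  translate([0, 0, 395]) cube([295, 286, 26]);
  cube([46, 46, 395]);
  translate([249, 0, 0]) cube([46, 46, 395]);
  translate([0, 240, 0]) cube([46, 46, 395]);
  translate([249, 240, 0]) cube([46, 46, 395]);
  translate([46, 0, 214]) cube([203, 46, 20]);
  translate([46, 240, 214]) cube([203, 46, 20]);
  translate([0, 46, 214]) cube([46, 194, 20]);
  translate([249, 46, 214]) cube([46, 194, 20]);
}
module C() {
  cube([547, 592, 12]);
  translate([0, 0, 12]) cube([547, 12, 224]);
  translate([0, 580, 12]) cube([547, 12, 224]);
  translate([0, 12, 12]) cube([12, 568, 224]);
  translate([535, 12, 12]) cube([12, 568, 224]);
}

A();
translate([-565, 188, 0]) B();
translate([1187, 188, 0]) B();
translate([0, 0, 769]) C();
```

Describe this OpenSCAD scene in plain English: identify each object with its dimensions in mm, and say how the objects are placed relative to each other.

A is a table: top 917 mm (x) × 662 mm (y), 33 mm thick, upper face at z = 769 mm, on four 76×76 mm square legs, each inset 11 mm from the nearest pair of top edges, running from z = 0 to the bottom of the top.

B is a four-legged stool. The seat is a 295×286×26 mm slab whose top surface is at z = 421 mm; four square legs, each 46×46 mm in cross-section, run from the floor (z = 0) to the underside of the seat, each flush with a corner of the seat. Four stretchers, 46 mm wide and 20 mm tall, connect adjacent legs with their undersides at z = 214 mm, each running between the inner faces of the legs it joins and aligned with the legs' outer faces on the other axis.

C is an open storage box with external size 547×592×236 mm and wall thickness 12 mm (the base is also 12 mm thick). The base covers the whole footprint; the four walls stand on the base, with the y-facing walls full-width and the x-facing walls fitting between their inner faces.

Two stools sit around the table at the −x, +x sides. The open box is on top of the table.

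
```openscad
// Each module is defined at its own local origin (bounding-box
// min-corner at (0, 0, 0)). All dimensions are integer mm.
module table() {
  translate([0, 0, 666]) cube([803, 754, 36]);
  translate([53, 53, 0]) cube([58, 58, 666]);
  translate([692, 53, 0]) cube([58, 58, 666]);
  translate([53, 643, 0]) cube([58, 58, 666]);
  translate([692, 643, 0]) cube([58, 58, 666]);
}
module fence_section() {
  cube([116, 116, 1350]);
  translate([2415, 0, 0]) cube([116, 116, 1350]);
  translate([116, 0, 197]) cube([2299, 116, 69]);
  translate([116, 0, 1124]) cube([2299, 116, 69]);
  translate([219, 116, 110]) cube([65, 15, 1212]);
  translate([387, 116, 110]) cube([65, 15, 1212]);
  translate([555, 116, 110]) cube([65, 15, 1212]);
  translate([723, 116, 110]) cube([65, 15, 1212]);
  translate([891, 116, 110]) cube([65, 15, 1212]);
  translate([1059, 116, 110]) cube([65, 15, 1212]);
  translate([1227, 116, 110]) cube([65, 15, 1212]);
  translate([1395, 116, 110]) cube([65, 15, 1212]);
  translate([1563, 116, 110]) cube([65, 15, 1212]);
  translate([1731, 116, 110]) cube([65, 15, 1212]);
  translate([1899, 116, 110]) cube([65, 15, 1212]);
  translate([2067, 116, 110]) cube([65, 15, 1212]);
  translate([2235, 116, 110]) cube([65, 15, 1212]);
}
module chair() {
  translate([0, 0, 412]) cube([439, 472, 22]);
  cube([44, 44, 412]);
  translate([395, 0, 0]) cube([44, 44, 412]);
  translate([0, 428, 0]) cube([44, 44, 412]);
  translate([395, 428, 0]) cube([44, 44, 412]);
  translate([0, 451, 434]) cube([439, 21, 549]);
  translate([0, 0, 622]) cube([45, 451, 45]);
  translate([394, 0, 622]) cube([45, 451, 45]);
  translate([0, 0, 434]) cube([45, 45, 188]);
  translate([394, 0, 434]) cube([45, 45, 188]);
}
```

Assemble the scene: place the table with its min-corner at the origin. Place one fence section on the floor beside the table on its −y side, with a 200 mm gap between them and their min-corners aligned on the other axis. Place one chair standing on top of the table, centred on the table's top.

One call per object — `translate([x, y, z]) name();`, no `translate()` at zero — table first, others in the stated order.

table();
translate([0, -331, 0]) fence_section();
translate([182, 141, 702]) chair();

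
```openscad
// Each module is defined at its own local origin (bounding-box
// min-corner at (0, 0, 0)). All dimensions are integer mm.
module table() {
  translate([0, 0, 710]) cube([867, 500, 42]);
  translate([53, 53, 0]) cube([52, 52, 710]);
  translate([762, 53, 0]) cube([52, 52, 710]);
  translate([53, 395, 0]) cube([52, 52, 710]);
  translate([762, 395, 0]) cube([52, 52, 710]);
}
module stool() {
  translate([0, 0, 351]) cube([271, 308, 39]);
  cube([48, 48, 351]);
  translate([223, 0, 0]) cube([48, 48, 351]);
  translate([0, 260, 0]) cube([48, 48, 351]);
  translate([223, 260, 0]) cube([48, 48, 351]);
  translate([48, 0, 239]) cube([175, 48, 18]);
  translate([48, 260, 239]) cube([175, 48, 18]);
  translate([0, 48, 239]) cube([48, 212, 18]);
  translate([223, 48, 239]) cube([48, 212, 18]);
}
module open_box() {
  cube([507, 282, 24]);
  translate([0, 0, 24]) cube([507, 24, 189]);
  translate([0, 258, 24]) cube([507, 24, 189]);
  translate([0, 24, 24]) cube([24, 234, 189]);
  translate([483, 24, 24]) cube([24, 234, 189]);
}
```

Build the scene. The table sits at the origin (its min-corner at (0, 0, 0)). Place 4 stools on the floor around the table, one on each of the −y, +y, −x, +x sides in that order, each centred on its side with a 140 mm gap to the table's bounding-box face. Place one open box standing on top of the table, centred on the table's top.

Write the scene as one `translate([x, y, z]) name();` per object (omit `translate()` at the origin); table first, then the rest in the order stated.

table();
translate([298, -448, 0]) stool();
translate([298, 640, 0]) stool();
translate([-411, 96, 0]) stool();
translate([1007, 96, 0]) stool();
translate([180, 109, 752]) open_box();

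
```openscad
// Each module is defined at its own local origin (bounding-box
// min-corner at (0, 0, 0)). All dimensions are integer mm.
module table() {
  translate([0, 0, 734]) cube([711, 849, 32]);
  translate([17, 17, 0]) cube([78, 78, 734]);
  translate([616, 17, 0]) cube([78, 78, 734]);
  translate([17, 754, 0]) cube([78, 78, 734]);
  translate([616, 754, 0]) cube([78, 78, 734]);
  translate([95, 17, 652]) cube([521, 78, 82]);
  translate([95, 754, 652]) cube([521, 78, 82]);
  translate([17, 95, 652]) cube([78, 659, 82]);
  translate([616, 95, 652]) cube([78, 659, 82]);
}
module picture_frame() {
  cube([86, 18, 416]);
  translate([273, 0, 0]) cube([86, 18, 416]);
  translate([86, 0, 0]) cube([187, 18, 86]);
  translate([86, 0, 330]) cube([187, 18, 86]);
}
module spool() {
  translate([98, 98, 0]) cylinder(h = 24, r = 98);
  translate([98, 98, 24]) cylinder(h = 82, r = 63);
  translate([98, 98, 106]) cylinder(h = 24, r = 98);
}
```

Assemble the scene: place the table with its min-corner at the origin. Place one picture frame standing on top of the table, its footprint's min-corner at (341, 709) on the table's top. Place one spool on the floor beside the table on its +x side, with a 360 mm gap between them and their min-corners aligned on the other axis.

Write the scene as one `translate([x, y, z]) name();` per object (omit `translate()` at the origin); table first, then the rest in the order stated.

table();
translate([341, 709, 766]) picture_frame();
translate([1071, 0, 0]) spool();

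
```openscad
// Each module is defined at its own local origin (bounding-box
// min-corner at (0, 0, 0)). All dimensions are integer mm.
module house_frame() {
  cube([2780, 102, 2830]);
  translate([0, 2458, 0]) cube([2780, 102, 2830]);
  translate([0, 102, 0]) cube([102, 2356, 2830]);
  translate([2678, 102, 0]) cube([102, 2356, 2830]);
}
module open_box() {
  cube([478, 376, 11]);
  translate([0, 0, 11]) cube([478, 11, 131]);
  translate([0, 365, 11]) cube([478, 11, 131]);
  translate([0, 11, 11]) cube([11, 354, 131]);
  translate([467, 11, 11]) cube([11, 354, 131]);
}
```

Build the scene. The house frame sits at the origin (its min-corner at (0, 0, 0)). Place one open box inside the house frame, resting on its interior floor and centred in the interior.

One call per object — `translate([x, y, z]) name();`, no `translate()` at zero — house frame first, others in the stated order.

house_frame();
translate([1151, 1092, 0]) open_box();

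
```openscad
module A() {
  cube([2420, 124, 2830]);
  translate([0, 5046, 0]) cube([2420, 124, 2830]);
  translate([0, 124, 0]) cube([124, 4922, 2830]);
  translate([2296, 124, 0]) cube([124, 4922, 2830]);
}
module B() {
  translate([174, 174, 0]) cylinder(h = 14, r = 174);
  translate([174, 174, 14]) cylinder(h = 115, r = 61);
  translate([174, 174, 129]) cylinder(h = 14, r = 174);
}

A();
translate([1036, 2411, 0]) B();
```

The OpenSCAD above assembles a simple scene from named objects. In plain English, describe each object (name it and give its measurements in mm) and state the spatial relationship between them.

A is a box-shaped house frame (walls only): outside footprint 2420×5170 mm, wall height 2830 mm, wall thickness 124 mm. The two y-facing walls run the full x-width; the two x-facing walls fit between the inner faces of the y-facing walls.

B is a spool: two coaxial disc flanges of radius 174 mm and thickness 14 mm, joined by a core cylinder of radius 61 mm and height 115 mm. The lower flange rests on z = 0 and the three cylinders share a vertical axis.

The spool sits inside the house frame, centred.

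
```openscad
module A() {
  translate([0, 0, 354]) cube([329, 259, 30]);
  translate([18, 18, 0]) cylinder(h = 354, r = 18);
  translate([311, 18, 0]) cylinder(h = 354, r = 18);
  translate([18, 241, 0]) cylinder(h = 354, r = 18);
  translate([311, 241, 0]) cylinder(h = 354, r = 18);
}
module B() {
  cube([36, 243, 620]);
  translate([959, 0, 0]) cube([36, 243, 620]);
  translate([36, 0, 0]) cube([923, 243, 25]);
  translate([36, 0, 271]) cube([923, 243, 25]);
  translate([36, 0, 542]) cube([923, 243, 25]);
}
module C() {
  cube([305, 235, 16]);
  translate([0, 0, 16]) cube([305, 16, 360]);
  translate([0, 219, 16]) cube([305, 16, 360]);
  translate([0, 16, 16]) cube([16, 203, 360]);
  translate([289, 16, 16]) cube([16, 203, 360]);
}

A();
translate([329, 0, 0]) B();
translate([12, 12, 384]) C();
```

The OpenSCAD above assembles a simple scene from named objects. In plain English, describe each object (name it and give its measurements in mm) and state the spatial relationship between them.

A is a four-legged stool. The seat is a 329×259×30 mm slab whose top surface is at z = 384 mm; four round legs, each 36 mm in diameter, run from the floor (z = 0) to the underside of the seat, each leg's axis is inset half a diameter from the nearest pair of seat edges (so the leg's bounding box is flush with the corner).

B is an open bookshelf. Two side panels, each 36 mm thick, 243 mm deep and 620 mm tall, stand 995 mm apart (outside-to-outside). Between them sit 3 shelves, each 25 mm thick and 243 mm deep, spanning the full gap between the sides. The bottom shelf rests on the floor (its underside at z = 0) and the clear gap between one shelf's top and the next shelf's underside is 246 mm.

C is an open-topped rectangular box: outside dimensions 305×235×376 mm, with a uniform wall and base thickness of 16 mm. The base is a full 305×235 slab on the floor; four walls sit on top of the base. The front and back walls (the −y and +y sides) span the full width; the two side walls fit between them.

The bookshelf is against the stool's +x side, with their −y faces flush. The open box is on top of the stool, centred.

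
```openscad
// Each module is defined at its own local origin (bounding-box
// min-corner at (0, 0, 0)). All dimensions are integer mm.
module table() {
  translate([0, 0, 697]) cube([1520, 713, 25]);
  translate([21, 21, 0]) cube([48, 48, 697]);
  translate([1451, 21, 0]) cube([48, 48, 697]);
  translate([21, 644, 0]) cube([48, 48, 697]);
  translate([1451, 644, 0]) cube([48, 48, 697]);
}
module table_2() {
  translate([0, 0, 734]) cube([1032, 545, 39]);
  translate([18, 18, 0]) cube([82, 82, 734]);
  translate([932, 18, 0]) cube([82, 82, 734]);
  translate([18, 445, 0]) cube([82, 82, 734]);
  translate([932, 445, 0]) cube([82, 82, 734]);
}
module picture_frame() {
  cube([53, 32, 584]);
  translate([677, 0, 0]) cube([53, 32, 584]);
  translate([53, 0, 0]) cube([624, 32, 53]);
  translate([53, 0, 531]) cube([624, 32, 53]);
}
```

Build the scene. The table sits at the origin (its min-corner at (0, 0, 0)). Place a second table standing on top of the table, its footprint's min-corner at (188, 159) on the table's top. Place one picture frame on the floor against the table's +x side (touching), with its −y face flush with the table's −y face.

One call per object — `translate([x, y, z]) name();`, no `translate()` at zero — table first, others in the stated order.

table();
translate([188, 159, 722]) table_2();
translate([1520, 0, 0]) picture_frame();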